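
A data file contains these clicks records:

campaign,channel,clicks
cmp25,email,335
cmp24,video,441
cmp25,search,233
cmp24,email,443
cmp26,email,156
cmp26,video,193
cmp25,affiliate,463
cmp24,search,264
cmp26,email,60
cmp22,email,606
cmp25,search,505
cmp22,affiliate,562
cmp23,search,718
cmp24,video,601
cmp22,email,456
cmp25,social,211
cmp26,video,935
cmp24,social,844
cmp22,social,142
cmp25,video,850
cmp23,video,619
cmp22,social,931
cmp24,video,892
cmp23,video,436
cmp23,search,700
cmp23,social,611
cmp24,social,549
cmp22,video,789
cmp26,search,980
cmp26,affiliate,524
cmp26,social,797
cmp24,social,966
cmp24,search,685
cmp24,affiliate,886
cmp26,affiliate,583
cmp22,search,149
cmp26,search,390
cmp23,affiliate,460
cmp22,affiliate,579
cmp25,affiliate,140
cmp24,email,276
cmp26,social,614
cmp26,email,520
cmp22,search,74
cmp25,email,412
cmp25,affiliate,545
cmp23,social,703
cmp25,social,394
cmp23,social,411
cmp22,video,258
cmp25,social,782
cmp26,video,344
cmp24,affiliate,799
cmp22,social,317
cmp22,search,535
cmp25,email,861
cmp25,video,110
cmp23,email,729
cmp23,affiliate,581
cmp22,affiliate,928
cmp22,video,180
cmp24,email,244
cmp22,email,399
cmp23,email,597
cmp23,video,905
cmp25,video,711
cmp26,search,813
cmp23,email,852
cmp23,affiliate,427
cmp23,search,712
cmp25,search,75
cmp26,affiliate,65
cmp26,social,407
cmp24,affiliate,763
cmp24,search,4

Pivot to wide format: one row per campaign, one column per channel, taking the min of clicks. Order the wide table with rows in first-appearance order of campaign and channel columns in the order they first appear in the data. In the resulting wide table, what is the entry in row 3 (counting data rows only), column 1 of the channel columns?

60

With rows in first-appearance order of campaign, row 3 is campaign=cmp26. channel columns in first-appearance order: email, video, search, affiliate, social; column 1 is email.
Long rows with campaign=cmp26, channel=email: min(156, 60, 520) = 60.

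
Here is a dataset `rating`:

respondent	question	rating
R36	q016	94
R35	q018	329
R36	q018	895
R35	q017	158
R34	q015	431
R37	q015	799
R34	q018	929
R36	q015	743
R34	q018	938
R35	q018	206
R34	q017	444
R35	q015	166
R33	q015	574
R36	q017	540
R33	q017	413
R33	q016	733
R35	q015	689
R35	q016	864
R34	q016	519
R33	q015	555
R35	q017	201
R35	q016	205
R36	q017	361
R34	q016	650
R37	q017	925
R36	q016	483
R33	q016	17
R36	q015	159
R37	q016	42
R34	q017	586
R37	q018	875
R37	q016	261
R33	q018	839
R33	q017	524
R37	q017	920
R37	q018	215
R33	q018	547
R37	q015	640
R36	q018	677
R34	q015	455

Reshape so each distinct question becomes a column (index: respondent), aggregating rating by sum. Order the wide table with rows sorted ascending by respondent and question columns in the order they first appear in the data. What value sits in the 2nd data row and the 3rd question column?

With rows sorted ascending by respondent, row 2 is respondent=R34. question columns in first-appearance order: q016, q018, q017, q015; column 3 is q017.
Long rows with respondent=R34, question=q017: 444 + 586 = 1030.

1030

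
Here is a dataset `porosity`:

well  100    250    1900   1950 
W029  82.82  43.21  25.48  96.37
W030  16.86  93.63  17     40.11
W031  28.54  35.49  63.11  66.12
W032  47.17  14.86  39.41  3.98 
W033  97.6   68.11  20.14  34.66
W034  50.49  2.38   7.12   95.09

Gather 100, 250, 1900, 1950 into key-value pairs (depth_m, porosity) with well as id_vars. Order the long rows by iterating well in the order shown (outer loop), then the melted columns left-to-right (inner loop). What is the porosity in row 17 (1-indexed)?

24 rows total (6 × 4). Row 17: index ⌊(17-1)/4⌋ = 4 into well → W033; (17-1) mod 4 = 0 into the melted columns → 100.
So row 17 is (W033, 100, 97.6); porosity = 97.6.

97.6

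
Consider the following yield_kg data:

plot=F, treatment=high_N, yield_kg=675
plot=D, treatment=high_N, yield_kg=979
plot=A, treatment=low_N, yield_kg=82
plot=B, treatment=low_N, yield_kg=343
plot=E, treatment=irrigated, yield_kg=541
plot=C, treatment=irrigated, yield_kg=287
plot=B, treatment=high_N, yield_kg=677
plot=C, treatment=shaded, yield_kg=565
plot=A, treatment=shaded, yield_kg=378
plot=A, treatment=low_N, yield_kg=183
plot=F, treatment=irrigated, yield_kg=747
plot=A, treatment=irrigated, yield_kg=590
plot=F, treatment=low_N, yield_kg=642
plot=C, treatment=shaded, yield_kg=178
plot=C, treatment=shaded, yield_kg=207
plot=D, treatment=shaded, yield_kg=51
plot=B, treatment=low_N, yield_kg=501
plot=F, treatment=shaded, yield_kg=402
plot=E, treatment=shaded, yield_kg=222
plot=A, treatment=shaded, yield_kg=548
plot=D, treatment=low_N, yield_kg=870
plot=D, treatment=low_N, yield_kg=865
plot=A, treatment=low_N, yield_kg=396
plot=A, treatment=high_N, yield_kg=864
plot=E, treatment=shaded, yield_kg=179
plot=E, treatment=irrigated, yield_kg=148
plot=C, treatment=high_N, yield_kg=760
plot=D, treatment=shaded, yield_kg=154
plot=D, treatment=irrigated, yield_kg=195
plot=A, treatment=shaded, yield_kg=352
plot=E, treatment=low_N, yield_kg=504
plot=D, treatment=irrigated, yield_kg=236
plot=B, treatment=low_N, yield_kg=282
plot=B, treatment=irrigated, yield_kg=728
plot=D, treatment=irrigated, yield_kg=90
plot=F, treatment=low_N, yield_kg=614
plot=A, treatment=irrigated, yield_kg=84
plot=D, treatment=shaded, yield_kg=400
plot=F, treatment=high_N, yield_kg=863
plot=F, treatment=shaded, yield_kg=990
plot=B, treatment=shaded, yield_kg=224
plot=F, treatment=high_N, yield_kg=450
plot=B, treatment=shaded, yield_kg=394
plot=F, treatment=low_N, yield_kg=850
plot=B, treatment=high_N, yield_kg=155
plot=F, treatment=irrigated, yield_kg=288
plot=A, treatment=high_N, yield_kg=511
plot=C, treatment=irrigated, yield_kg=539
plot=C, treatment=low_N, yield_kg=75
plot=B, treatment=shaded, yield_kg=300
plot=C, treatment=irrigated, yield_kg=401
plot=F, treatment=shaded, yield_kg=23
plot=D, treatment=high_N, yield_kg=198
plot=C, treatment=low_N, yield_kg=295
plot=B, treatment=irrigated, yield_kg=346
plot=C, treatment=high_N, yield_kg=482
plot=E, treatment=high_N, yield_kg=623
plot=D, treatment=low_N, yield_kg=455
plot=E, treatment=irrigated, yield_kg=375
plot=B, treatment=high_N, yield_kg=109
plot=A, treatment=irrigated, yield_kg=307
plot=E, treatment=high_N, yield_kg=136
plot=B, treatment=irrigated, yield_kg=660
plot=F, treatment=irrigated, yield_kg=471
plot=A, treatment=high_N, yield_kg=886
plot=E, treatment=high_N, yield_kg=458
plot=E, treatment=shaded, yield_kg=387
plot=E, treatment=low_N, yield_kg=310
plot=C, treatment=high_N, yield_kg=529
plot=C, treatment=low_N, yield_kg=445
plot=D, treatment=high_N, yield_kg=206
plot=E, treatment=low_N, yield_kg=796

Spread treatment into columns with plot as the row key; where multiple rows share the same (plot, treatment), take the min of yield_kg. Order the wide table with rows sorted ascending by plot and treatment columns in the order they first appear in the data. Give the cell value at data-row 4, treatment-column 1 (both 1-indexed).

198

With rows sorted ascending by plot, row 4 is plot=D. treatment columns in first-appearance order: high_N, low_N, irrigated, shaded; column 1 is high_N.
Long rows with plot=D, treatment=high_N: min(979, 198, 206) = 198.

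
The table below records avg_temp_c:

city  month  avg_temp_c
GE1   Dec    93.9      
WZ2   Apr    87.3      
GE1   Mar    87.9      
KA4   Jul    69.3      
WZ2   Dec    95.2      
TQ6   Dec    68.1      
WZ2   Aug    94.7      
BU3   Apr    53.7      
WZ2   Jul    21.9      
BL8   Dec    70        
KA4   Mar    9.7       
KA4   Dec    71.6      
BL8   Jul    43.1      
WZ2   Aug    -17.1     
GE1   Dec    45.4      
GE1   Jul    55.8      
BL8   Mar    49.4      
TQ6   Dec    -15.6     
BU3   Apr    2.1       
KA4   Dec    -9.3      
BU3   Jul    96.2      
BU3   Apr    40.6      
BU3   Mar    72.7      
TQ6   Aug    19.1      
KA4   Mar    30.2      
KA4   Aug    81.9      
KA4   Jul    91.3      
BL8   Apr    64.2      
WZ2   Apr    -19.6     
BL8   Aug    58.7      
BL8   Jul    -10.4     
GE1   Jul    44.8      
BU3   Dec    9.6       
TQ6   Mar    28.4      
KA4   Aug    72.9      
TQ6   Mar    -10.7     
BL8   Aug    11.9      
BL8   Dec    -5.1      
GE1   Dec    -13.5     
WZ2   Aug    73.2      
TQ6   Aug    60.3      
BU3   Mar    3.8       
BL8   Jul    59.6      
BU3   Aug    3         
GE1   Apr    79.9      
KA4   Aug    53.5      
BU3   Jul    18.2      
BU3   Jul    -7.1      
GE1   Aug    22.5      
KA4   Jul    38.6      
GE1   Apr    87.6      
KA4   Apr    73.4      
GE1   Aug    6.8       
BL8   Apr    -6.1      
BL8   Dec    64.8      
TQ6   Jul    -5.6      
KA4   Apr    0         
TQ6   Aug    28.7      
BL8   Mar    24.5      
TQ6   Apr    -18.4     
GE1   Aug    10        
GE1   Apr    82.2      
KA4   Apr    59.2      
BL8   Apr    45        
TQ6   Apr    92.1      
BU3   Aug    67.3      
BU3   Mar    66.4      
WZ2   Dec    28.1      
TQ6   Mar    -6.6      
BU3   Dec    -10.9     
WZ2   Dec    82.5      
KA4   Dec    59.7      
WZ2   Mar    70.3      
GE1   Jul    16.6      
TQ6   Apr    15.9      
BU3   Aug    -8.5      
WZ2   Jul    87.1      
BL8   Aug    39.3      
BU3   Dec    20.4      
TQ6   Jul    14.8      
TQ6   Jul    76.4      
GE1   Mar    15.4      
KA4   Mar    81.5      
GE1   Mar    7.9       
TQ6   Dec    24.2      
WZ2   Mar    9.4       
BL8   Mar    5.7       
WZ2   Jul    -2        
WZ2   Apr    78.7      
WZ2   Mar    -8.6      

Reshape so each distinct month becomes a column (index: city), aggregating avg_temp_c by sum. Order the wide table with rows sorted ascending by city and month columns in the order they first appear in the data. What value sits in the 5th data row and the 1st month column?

76.7

With rows sorted ascending by city, row 5 is city=TQ6. month columns in first-appearance order: Dec, Apr, Mar, Jul, Aug; column 1 is Dec.
Long rows with city=TQ6, month=Dec: 68.1 + -15.6 + 24.2 = 76.7.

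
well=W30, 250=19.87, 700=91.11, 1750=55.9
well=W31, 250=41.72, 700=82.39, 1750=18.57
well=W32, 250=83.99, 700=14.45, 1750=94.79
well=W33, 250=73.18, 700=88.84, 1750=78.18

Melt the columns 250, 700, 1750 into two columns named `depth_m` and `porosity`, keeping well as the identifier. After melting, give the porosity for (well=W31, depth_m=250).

41.72

Unpivoting turns each (well, wide-column) pair into one long row.
The wide cell at row W31, column 250 holds 41.72, so the long row (W31, 250) has porosity=41.72.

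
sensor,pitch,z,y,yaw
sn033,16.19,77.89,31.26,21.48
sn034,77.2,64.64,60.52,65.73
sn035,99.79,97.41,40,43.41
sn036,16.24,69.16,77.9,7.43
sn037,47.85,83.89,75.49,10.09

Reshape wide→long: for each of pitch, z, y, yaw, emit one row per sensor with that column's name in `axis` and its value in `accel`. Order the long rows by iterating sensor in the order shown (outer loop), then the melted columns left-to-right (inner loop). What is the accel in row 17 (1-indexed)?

47.85

20 rows total (5 × 4). Row 17: index ⌊(17-1)/4⌋ = 4 into sensor → sn037; (17-1) mod 4 = 0 into the melted columns → pitch.
So row 17 is (sn037, pitch, 47.85); accel = 47.85.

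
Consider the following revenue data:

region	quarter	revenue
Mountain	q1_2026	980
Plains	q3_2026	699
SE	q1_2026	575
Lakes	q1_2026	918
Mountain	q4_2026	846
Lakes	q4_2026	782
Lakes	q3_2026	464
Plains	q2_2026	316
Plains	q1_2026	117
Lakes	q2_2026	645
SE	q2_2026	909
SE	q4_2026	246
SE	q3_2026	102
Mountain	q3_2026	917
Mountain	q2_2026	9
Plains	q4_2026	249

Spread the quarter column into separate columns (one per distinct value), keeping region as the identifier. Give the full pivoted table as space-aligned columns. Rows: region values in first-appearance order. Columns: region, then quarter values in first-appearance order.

Columns: region plus the 4 distinct quarter values (q1_2026, q3_2026, q4_2026, q2_2026).
For example, row Mountain column q1_2026 takes revenue=980 from the long row (Mountain, q1_2026).

region    q1_2026  q3_2026  q4_2026  q2_2026
Mountain  980      917      846      9      
Plains    117      699      249      316    
SE        575      102      246      909    
Lakes     918      464      782      645    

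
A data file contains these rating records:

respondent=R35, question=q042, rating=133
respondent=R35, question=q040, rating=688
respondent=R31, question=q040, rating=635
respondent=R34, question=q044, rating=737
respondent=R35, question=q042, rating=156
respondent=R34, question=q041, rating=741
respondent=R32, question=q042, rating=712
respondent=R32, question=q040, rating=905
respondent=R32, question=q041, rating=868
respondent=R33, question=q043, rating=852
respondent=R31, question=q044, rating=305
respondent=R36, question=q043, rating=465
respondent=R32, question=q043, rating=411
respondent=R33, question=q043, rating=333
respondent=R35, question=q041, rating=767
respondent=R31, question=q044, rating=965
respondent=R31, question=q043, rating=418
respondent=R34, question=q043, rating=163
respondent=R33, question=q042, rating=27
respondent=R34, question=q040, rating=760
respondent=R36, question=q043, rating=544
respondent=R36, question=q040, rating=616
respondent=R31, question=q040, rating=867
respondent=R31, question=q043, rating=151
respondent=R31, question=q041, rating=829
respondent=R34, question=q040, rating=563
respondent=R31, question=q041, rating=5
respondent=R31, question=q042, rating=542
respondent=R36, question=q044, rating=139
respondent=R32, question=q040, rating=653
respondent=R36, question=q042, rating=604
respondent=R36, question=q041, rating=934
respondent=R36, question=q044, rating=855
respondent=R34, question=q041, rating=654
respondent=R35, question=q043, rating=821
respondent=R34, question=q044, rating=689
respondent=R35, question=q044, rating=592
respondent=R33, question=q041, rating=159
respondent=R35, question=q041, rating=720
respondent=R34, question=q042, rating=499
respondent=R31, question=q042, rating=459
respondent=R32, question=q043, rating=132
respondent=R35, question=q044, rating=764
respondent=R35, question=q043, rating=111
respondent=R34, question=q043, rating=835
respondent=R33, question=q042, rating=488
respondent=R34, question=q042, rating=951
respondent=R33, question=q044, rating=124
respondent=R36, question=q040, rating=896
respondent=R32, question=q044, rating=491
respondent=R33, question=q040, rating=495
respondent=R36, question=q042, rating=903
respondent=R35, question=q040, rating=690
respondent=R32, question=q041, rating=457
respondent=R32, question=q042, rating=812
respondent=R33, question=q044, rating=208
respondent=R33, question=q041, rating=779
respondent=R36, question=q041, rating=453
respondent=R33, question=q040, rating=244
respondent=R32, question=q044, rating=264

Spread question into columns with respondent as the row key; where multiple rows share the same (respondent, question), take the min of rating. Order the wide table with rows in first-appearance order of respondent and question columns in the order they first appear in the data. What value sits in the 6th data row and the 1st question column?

604

With rows in first-appearance order of respondent, row 6 is respondent=R36. question columns in first-appearance order: q042, q040, q044, q041, q043; column 1 is q042.
Long rows with respondent=R36, question=q042: min(604, 903) = 604.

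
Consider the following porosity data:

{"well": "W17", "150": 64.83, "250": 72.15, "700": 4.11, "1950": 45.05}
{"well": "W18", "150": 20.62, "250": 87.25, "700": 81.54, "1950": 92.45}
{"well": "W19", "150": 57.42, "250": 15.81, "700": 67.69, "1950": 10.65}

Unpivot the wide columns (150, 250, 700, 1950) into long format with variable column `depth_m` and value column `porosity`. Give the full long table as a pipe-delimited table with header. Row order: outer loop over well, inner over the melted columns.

Each (well, column) pair becomes one row: 3 × 4 = 12 rows.
For example, (W17, 150) → porosity=64.83.

| well | depth_m | porosity |
| W17 | 150 | 64.83 |
| W17 | 250 | 72.15 |
| W17 | 700 | 4.11 |
| W17 | 1950 | 45.05 |
| W18 | 150 | 20.62 |
| W18 | 250 | 87.25 |
| W18 | 700 | 81.54 |
| W18 | 1950 | 92.45 |
| W19 | 150 | 57.42 |
| W19 | 250 | 15.81 |
| W19 | 700 | 67.69 |
| W19 | 1950 | 10.65 |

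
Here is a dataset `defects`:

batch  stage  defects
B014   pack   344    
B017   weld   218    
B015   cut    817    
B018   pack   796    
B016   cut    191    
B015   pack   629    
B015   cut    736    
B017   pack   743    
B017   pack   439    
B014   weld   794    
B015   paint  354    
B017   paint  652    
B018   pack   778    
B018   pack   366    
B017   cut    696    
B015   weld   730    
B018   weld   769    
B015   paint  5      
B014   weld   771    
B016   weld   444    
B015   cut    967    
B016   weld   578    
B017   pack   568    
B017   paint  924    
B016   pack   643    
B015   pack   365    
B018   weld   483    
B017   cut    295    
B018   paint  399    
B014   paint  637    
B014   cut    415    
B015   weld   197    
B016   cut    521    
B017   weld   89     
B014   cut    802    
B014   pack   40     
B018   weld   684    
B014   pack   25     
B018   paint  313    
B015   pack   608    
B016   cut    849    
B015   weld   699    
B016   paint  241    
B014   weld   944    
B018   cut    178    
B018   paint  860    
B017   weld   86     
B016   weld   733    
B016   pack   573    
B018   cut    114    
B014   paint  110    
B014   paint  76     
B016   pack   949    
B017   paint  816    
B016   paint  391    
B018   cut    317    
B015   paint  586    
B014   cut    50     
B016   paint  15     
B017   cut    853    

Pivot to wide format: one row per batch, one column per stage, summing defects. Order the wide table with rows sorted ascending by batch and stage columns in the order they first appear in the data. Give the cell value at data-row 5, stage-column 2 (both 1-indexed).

With rows sorted ascending by batch, row 5 is batch=B018. stage columns in first-appearance order: pack, weld, cut, paint; column 2 is weld.
Long rows with batch=B018, stage=weld: 769 + 483 + 684 = 1936.

1936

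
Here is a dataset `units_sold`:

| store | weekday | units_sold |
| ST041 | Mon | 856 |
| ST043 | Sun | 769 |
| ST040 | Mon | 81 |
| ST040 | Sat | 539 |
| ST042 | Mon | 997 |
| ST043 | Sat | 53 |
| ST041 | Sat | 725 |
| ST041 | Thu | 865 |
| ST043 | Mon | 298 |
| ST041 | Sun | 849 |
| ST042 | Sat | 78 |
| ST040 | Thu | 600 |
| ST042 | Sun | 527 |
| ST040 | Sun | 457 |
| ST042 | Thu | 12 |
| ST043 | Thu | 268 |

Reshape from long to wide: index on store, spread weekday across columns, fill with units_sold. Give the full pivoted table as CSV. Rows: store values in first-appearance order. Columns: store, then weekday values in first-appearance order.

store,Mon,Sun,Sat,Thu
ST041,856,849,725,865
ST043,298,769,53,268
ST040,81,457,539,600
ST042,997,527,78,12

Columns: store plus the 4 distinct weekday values (Mon, Sun, Sat, Thu).
For example, row ST041 column Mon takes units_sold=856 from the long row (ST041, Mon).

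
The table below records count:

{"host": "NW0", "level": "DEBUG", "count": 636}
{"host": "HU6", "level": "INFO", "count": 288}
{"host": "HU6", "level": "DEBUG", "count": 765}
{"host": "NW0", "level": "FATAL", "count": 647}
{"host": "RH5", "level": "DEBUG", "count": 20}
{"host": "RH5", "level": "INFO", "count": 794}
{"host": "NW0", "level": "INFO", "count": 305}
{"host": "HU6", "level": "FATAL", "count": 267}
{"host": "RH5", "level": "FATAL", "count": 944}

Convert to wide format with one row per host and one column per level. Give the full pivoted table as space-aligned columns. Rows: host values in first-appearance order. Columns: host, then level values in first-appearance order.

Columns: host plus the 3 distinct level values (DEBUG, INFO, FATAL).
For example, row NW0 column DEBUG takes count=636 from the long row (NW0, DEBUG).

host  DEBUG  INFO  FATAL
NW0   636    305   647  
HU6   765    288   267  
RH5   20     794   944  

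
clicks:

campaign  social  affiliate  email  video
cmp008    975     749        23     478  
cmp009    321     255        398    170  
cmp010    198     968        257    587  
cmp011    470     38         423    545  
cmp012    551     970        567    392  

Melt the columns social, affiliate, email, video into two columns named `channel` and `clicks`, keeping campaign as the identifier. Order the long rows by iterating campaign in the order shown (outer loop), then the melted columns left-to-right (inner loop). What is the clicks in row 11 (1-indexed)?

257

20 rows total (5 × 4). Row 11: index ⌊(11-1)/4⌋ = 2 into campaign → cmp010; (11-1) mod 4 = 2 into the melted columns → email.
So row 11 is (cmp010, email, 257); clicks = 257.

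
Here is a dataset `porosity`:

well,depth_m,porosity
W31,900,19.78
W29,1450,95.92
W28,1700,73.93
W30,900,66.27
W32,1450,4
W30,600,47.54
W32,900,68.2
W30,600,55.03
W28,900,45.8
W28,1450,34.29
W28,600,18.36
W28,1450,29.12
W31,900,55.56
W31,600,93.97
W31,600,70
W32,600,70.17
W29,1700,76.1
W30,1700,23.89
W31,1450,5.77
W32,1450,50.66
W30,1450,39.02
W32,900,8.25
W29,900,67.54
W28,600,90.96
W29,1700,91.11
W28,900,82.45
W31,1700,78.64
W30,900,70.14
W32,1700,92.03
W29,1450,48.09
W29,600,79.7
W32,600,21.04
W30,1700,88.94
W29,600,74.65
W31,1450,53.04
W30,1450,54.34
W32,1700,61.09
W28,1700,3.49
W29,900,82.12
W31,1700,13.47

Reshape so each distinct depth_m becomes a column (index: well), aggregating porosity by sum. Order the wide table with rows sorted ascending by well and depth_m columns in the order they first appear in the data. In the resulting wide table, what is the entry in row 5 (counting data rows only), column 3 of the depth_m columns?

With rows sorted ascending by well, row 5 is well=W32. depth_m columns in first-appearance order: 900, 1450, 1700, 600; column 3 is 1700.
Long rows with well=W32, depth_m=1700: 92.03 + 61.09 = 153.12.

153.12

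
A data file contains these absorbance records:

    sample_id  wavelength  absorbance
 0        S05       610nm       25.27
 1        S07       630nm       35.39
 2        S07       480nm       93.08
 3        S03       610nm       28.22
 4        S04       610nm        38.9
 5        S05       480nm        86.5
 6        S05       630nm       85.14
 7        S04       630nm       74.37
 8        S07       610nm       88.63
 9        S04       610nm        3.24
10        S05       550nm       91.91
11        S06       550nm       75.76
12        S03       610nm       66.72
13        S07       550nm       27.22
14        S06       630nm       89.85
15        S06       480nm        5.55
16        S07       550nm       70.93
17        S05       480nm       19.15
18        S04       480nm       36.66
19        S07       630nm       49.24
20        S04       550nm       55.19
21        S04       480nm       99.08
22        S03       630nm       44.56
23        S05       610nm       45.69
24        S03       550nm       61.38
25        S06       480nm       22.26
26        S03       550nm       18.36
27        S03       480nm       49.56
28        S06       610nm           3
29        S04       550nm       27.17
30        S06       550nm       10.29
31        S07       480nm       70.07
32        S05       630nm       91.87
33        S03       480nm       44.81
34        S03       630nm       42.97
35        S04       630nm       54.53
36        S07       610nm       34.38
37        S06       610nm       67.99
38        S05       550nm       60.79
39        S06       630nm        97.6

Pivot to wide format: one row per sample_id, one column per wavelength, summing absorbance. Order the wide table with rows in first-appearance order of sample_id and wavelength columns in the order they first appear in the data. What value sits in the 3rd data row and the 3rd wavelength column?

94.37

With rows in first-appearance order of sample_id, row 3 is sample_id=S03. wavelength columns in first-appearance order: 610nm, 630nm, 480nm, 550nm; column 3 is 480nm.
Long rows with sample_id=S03, wavelength=480nm: 49.56 + 44.81 = 94.37.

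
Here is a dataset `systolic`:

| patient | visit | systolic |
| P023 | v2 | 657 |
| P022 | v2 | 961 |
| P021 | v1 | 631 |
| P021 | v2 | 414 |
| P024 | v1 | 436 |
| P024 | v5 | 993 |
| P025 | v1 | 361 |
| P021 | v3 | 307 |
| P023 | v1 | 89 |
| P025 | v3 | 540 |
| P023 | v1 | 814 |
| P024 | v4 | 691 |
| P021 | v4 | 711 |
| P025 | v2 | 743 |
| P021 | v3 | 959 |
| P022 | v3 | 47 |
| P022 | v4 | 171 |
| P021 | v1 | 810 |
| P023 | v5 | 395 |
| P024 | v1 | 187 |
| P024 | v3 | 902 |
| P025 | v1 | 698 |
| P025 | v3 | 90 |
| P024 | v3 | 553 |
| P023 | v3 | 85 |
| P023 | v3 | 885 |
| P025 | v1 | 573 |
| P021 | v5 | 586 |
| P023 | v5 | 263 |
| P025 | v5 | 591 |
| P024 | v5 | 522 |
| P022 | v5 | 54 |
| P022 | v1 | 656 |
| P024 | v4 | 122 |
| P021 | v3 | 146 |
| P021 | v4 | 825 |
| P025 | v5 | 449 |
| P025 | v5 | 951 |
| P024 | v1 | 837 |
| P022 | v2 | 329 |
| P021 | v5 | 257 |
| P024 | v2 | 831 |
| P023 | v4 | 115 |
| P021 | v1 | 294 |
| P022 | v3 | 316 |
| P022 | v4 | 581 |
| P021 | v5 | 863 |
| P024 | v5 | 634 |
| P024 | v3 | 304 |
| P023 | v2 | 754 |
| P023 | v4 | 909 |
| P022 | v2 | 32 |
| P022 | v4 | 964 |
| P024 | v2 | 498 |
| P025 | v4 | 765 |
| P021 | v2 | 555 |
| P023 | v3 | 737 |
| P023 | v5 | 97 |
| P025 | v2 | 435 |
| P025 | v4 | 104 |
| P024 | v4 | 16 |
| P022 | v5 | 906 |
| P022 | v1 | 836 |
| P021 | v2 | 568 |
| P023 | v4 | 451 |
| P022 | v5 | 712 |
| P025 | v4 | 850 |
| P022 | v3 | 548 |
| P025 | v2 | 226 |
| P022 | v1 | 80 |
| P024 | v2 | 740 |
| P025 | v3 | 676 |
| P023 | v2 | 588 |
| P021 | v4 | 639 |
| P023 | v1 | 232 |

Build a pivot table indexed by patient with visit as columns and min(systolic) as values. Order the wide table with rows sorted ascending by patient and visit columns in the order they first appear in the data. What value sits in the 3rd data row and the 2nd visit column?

89

With rows sorted ascending by patient, row 3 is patient=P023. visit columns in first-appearance order: v2, v1, v5, v3, v4; column 2 is v1.
Long rows with patient=P023, visit=v1: min(89, 814, 232) = 89.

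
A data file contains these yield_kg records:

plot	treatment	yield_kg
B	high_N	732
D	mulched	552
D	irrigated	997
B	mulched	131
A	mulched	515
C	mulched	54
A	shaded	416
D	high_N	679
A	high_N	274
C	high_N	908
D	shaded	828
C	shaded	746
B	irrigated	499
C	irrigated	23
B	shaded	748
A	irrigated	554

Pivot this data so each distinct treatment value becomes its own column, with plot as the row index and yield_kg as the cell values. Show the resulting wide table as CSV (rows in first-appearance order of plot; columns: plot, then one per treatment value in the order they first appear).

Columns: plot plus the 4 distinct treatment values (high_N, mulched, irrigated, shaded).
For example, row B column high_N takes yield_kg=732 from the long row (B, high_N).

plot,high_N,mulched,irrigated,shaded
B,732,131,499,748
D,679,552,997,828
A,274,515,554,416
C,908,54,23,746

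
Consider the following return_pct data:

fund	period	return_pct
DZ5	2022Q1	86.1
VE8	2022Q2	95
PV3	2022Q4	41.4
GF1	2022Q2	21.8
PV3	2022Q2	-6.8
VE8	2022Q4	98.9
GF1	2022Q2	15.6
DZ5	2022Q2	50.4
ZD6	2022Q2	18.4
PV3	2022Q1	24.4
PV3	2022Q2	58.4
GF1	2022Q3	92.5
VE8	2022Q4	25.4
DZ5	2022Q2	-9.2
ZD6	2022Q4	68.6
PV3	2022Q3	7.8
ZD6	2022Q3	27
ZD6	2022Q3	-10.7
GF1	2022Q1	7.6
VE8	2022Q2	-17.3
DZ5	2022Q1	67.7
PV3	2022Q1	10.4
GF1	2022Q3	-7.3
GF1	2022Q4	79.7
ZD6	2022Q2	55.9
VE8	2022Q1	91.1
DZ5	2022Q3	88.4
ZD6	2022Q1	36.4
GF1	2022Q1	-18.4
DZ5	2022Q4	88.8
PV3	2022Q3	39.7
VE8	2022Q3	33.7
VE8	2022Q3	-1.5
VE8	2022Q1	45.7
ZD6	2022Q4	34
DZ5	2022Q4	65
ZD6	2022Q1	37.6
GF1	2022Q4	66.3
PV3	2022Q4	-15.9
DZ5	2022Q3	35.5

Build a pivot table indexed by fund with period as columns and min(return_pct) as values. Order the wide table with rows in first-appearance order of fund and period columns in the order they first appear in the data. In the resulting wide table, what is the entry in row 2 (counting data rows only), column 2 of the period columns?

-17.3

With rows in first-appearance order of fund, row 2 is fund=VE8. period columns in first-appearance order: 2022Q1, 2022Q2, 2022Q4, 2022Q3; column 2 is 2022Q2.
Long rows with fund=VE8, period=2022Q2: min(95, -17.3) = -17.3.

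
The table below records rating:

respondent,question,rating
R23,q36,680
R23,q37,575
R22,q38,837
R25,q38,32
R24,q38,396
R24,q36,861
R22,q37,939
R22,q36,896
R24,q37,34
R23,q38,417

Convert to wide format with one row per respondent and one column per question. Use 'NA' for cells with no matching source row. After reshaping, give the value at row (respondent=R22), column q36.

The long row with respondent=R22, question=q36 has rating=896.

896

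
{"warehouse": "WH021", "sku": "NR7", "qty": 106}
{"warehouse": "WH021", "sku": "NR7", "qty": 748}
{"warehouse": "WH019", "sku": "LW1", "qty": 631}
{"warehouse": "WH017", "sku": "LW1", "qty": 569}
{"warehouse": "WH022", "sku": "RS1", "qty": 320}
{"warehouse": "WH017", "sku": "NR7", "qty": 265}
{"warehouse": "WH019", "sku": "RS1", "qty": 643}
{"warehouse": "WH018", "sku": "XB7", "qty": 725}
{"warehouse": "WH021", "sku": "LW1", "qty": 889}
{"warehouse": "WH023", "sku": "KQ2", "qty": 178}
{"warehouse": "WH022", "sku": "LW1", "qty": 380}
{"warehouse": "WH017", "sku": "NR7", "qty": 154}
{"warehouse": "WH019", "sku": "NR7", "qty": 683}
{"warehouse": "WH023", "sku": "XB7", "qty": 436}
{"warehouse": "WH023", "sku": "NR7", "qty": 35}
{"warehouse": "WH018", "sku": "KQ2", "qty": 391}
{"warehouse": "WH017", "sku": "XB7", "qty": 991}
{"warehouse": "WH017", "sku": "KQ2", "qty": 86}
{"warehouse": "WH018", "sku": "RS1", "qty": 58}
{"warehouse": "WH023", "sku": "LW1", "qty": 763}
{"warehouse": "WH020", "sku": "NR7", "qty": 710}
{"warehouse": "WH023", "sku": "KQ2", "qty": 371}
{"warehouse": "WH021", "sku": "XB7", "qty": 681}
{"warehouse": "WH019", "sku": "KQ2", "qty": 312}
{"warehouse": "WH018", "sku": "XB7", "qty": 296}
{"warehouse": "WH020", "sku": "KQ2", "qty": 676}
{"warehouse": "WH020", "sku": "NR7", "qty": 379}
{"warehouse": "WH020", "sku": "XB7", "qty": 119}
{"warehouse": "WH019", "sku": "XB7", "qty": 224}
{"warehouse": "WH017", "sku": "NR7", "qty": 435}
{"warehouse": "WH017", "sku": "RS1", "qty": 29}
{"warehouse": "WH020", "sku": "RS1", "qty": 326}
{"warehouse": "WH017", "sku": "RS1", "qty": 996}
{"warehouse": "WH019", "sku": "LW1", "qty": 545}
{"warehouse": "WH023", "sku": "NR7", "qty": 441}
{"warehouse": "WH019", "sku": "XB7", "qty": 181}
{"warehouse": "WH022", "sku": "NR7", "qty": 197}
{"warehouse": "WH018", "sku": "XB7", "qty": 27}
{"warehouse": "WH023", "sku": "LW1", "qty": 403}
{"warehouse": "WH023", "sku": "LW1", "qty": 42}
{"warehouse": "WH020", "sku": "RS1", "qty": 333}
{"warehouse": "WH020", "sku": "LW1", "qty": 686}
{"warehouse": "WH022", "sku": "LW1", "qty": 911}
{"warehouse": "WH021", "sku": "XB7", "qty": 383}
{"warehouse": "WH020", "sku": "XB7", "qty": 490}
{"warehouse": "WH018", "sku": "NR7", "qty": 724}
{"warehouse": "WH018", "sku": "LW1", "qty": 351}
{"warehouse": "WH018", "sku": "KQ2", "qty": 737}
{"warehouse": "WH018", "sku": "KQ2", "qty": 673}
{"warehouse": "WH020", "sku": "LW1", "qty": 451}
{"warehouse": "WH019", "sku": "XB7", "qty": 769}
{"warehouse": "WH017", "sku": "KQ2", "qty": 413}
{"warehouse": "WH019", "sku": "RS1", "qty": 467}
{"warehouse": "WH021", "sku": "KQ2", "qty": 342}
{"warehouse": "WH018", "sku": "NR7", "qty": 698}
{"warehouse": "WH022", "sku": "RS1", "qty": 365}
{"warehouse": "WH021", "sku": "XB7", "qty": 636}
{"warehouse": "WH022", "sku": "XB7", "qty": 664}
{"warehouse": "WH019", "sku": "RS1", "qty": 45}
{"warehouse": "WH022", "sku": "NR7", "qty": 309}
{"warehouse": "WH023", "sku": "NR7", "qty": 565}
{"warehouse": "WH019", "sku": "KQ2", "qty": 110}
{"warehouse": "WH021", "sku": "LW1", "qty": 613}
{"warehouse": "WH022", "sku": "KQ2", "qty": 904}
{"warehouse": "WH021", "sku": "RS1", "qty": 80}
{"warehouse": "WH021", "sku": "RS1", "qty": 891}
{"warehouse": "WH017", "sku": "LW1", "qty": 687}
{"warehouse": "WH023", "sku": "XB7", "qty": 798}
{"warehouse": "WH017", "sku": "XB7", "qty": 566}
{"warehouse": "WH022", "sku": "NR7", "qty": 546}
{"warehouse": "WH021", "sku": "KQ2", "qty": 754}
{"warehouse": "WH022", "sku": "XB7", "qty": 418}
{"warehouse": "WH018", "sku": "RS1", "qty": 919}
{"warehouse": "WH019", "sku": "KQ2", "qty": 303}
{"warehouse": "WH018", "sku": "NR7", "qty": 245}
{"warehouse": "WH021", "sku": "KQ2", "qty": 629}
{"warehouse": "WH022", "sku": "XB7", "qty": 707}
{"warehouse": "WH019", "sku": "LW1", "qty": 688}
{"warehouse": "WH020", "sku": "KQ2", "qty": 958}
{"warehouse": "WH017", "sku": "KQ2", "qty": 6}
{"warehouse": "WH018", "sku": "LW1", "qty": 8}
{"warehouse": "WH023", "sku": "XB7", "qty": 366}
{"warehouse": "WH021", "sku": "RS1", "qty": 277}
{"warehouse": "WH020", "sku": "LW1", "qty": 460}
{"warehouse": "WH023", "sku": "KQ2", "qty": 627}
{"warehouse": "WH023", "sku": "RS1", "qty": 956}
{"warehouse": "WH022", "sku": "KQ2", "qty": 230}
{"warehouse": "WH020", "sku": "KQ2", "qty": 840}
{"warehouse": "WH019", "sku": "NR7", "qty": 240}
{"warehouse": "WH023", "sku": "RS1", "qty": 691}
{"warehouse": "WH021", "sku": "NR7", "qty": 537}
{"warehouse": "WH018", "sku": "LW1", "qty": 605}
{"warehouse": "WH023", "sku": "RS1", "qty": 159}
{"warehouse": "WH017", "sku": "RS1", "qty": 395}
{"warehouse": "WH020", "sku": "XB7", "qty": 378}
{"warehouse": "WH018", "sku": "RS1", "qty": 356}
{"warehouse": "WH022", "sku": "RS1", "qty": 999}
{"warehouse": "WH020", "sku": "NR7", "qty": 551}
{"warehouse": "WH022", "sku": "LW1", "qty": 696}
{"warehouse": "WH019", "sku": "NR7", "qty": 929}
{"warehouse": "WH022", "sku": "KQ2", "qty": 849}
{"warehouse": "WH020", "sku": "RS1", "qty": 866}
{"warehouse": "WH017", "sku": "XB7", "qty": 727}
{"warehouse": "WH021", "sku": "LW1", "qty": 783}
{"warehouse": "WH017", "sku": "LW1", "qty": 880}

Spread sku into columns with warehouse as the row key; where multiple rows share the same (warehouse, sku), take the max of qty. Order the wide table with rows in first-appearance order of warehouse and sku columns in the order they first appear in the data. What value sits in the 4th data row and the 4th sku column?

With rows in first-appearance order of warehouse, row 4 is warehouse=WH022. sku columns in first-appearance order: NR7, LW1, RS1, XB7, KQ2; column 4 is XB7.
Long rows with warehouse=WH022, sku=XB7: max(664, 418, 707) = 707.

707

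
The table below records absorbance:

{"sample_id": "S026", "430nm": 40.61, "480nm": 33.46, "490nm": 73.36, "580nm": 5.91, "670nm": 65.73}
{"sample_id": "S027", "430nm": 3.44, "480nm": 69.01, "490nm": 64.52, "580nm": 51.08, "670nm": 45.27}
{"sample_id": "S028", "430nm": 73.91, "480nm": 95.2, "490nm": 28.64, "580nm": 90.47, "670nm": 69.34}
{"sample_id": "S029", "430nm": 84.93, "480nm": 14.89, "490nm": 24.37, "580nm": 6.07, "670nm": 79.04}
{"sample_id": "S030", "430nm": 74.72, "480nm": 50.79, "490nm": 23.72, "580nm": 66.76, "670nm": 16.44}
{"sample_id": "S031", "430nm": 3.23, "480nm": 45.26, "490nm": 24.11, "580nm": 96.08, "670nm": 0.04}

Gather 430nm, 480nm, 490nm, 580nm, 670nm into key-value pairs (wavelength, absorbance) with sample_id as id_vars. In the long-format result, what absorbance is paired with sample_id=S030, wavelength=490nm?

23.72

Unpivoting turns each (sample_id, wide-column) pair into one long row.
The wide cell at row S030, column 490nm holds 23.72, so the long row (S030, 490nm) has absorbance=23.72.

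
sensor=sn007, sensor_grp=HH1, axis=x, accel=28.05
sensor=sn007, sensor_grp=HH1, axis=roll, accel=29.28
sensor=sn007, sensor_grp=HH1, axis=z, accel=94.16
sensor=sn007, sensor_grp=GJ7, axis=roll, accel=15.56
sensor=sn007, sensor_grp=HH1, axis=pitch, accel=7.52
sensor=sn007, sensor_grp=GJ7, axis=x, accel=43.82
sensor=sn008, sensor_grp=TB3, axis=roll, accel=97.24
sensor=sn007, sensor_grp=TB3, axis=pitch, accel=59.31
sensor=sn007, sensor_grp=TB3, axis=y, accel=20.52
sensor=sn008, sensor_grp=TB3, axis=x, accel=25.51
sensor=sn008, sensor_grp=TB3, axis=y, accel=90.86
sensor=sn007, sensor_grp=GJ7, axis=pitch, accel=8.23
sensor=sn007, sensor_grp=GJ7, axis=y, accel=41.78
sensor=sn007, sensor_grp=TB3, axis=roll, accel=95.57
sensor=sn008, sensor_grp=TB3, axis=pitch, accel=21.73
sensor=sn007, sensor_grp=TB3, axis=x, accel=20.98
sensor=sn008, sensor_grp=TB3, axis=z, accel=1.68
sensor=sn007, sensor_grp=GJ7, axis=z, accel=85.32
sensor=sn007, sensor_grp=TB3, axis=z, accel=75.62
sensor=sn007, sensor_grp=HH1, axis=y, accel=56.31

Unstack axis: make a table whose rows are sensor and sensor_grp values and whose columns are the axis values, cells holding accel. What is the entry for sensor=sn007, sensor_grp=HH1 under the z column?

Wide layout: rows indexed by sensor and sensor_grp, columns are the 5 distinct axis values (x, roll, z, pitch, y).
Cell (sensor=sn007, sensor_grp=HH1, axis=z) draws from the long row where sensor=sn007, sensor_grp=HH1 and axis=z, which has accel=94.16.

94.16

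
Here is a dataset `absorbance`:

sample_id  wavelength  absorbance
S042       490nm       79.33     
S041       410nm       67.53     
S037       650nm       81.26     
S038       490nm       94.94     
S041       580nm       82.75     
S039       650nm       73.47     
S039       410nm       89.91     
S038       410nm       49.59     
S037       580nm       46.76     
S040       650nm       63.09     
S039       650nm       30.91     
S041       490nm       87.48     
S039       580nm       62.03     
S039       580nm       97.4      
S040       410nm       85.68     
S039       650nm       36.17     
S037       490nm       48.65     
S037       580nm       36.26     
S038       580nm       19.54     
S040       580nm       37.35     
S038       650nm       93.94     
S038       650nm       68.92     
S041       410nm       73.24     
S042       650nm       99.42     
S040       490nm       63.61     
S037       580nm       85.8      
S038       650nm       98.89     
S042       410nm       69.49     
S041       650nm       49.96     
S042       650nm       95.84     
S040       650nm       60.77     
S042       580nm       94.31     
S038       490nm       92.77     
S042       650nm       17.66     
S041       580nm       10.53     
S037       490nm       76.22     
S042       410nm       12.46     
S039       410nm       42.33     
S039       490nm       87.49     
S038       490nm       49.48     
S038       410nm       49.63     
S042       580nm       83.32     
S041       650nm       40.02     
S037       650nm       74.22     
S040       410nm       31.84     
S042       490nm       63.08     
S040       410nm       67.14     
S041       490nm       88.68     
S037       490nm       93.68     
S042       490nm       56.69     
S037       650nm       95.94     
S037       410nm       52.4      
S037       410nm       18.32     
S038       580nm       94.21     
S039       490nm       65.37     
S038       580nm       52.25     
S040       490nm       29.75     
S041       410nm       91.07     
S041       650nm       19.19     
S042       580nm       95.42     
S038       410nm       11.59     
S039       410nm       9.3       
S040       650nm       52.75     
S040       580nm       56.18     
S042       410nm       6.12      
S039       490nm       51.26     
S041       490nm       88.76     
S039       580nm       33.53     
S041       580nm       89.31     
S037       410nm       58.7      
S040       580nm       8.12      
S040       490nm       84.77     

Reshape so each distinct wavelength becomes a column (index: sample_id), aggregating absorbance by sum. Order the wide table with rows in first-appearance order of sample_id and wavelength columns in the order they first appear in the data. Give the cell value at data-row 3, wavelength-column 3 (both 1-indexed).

251.42

With rows in first-appearance order of sample_id, row 3 is sample_id=S037. wavelength columns in first-appearance order: 490nm, 410nm, 650nm, 580nm; column 3 is 650nm.
Long rows with sample_id=S037, wavelength=650nm: 81.26 + 74.22 + 95.94 = 251.42.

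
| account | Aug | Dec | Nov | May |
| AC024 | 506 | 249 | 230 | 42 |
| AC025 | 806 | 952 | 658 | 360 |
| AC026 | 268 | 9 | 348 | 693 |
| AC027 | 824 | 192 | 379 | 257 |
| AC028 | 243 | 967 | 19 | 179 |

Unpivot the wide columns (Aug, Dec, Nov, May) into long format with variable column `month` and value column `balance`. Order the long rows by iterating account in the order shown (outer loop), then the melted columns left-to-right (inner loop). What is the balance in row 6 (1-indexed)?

20 rows total (5 × 4). Row 6: index ⌊(6-1)/4⌋ = 1 into account → AC025; (6-1) mod 4 = 1 into the melted columns → Dec.
So row 6 is (AC025, Dec, 952); balance = 952.

952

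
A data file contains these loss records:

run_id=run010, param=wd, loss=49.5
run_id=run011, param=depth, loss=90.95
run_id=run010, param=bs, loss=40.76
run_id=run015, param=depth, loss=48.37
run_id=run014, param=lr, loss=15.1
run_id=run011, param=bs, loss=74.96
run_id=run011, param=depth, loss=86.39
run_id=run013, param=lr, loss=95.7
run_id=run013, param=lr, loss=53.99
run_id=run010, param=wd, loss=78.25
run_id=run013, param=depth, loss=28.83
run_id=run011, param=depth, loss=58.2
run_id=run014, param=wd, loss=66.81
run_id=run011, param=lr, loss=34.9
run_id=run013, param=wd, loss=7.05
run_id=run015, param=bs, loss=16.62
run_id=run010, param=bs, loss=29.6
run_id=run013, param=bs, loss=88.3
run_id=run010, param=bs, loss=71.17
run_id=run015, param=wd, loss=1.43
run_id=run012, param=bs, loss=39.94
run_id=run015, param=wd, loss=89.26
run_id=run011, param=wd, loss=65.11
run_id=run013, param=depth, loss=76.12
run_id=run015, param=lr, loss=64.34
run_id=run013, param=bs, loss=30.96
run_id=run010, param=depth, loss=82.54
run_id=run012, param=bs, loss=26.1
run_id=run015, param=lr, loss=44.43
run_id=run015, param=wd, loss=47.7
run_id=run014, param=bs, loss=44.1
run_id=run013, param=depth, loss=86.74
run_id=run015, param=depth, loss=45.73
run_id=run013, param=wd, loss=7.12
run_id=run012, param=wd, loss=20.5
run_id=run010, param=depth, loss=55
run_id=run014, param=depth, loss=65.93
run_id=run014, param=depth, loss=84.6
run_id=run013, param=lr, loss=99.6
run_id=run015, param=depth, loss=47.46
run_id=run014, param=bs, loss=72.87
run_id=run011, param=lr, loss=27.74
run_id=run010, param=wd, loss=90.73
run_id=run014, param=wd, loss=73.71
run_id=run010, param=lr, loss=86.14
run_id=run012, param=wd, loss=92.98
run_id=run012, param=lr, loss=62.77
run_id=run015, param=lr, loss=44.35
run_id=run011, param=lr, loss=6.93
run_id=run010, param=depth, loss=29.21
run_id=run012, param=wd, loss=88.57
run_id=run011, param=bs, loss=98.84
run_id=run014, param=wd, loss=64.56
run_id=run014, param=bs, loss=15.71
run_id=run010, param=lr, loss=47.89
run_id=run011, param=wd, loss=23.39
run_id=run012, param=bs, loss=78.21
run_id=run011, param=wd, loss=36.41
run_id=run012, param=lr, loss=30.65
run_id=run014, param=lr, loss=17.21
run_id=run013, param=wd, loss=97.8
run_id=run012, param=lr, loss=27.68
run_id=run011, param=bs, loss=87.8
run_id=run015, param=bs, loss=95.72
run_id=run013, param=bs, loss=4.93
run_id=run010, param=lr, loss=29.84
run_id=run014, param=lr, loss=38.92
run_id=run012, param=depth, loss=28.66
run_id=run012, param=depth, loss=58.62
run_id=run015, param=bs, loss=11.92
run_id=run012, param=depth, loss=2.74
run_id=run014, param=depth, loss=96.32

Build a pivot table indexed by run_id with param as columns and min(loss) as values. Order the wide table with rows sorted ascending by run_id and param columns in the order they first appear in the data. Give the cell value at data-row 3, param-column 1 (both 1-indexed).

With rows sorted ascending by run_id, row 3 is run_id=run012. param columns in first-appearance order: wd, depth, bs, lr; column 1 is wd.
Long rows with run_id=run012, param=wd: min(20.5, 92.98, 88.57) = 20.5.

20.5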